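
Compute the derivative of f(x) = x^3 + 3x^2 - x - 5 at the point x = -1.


Differentiate f(x) = x^3 + 3x^2 - x - 5 term by term:
f'(x) = 3x^2 + 6x - 1
Substitute x = -1:
f'(-1) = 3 * (-1)^2 + 6 * (-1) - 1
= 3 - 6 - 1
= -4

-4


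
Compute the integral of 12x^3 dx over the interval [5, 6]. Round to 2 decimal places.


Find the antiderivative of 12x^3:
F(x) = 12/4 * x^4
Apply the Fundamental Theorem of Calculus:
F(6) - F(5)
= 12/4 * 6^4 - 12/4 * 5^4
= 12/4 * (1296 - 625)
= 12/4 * 671
= 2013 = 2013.00

2013.00


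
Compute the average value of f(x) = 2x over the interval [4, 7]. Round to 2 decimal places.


Average value = 1/(b-a) * integral from a to b of f(x) dx
First compute the integral of 2x:
F(x) = x^2
F(7) = 1 * 49 + 0 * 7 = 49
F(4) = 1 * 16 + 0 * 4 = 16
Integral = 49 - 16 = 33
Average = 33 / (7 - 4) = 33 / 3
= 11 = 11.00

11.00


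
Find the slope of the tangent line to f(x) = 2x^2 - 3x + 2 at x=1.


The slope of the tangent line equals f'(x) at the point.
f(x) = 2x^2 - 3x + 2
f'(x) = 4x - 3
At x = 1:
f'(1) = 4 * 1 - 3
= 4 - 3
= 1

1


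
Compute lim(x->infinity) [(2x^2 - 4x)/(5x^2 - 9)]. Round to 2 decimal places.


For limits at infinity with equal-degree polynomials,
we compare leading coefficients.
Numerator leading term: 2x^2
Denominator leading term: 5x^2
Divide both by x^2:
lim = (2 - 4/x) / (5 - 9/x^2)
As x -> infinity, the 1/x and 1/x^2 terms vanish:
= 2/5 = 0.40

0.40


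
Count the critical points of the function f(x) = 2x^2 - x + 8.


Find where f'(x) = 0:
f'(x) = 4x - 1
Set f'(x) = 0:
4x - 1 = 0
x = 1 / 4 = 1/4
This is a linear equation in x, so there is exactly one solution.
Number of critical points: 1

1


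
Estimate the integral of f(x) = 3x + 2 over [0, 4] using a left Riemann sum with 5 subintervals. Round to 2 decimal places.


Left Riemann sum uses left endpoints of each subinterval.
Interval: [0, 4], n = 5
dx = (4 - 0) / 5 = 4/5
Left endpoints: [0, 4/5, 8/5, 12/5, 16/5]
f values: [2, 22/5, 34/5, 46/5, 58/5]
Sum = dx * (sum of f values)
= 4/5 * 34
= 136/5 = 27.20

27.20


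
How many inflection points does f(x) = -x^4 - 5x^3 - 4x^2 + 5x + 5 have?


Inflection points occur where f''(x) = 0 and concavity changes.
f(x) = -x^4 - 5x^3 - 4x^2 + 5x + 5
f'(x) = -4x^3 - 15x^2 - 8x + 5
f''(x) = -12x^2 - 30x - 8
This is a quadratic in x. Use the discriminant to count real roots.
Discriminant = (-30)^2 - 4 * (-12) * (-8)
= 900 - 384
= 516
Since discriminant > 0, f''(x) = 0 has 2 distinct real solutions.
A quadratic with two distinct real roots changes sign at each root, so concavity changes at both.
Number of inflection points: 2

2


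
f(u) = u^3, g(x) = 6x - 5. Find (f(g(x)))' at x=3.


Using the chain rule: (f(g(x)))' = f'(g(x)) * g'(x)
First, find g(3):
g(3) = 6 * 3 - 5 = 13
Next, f'(u) = 3u^2
And g'(x) = 6
So f'(g(3)) * g'(3)
= 3 * 13^2 * 6
= 3 * 169 * 6
= 3042

3042


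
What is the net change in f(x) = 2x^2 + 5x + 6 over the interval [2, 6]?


Net change = f(b) - f(a)
f(x) = 2x^2 + 5x + 6
Compute f(6):
f(6) = 2 * 6^2 + 5 * 6 + 6
= 72 + 30 + 6
= 108
Compute f(2):
f(2) = 2 * 2^2 + 5 * 2 + 6
= 8 + 10 + 6
= 24
Net change = 108 - 24 = 84

84


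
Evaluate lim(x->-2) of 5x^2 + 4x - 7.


Since polynomials are continuous, we use direct substitution.
lim(x->-2) of 5x^2 + 4x - 7
= 5 * (-2)^2 + 4 * (-2) - 7
= 20 - 8 - 7
= 5

5


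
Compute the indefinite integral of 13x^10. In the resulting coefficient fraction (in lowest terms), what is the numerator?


Apply the power rule for integration:
integral of ax^n dx = a/(n+1) * x^(n+1) + C
integral of 13x^10 dx
= 13/11 * x^11 + C
The coefficient in lowest terms is 13/11, and its numerator is 13

13


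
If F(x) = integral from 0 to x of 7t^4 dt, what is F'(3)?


By the Fundamental Theorem of Calculus (Part 1):
If F(x) = integral from 0 to x of f(t) dt, then F'(x) = f(x)
Here f(t) = 7t^4
So F'(x) = 7x^4
Evaluate at x = 3:
F'(3) = 7 * 3^4
= 7 * 81
= 567

567


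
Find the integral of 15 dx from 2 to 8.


The integral of a constant k over [a, b] equals k * (b - a).
integral from 2 to 8 of 15 dx
= 15 * (8 - 2)
= 15 * 6
= 90

90


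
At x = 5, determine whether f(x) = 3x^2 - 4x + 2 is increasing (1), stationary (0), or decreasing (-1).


Compute f'(x) to determine behavior:
f'(x) = 6x - 4
f'(5) = 6 * 5 - 4
= 30 - 4
= 26
Since f'(5) > 0, the function is increasing (1)

1


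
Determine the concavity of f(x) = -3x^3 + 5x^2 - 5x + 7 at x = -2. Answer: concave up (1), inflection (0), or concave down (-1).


Concavity is determined by the sign of f''(x).
f(x) = -3x^3 + 5x^2 - 5x + 7
f'(x) = -9x^2 + 10x - 5
f''(x) = -18x + 10
f''(-2) = -18 * (-2) + 10
= 36 + 10
= 46
Since f''(-2) > 0, the function is concave up (1)

1


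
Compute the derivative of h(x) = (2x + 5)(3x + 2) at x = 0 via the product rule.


Let u(x) = 2x + 5 and v(x) = 3x + 2
u'(x) = 2
v'(x) = 3
Product rule: h'(x) = u'(x)*v(x) + u(x)*v'(x)
= 2 * (3x + 2) + (2x + 5) * 3
At x = 0:
u(0) = 2 * 0 + 5 = 5
v(0) = 3 * 0 + 2 = 2
h'(0) = 2 * 2 + 5 * 3
= 4 + 15
= 19

19


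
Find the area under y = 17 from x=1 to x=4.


The area under a constant function y = 17 is a rectangle.
Width = 4 - 1 = 3
Height = 17
Area = width * height
= 3 * 17
= 51

51


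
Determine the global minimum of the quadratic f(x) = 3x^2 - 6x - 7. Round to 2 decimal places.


For a quadratic f(x) = ax^2 + bx + c with a > 0, the minimum is at the vertex.
Vertex x-coordinate: x = -b/(2a)
x = -(-6) / (2 * 3)
x = 6/6 = 1
Substitute back to find the minimum value:
f(1) = 3 * 1^2 - 6 * 1 - 7
= 3 - 6 - 7
= -10 = -10.00

-10.00


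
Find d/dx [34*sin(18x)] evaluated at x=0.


Apply the chain rule to differentiate 34*sin(18x):
d/dx [34*sin(18x)]
= 34 * cos(18x) * d/dx(18x)
= 34 * 18 * cos(18x)
= 612 * cos(18x)
Evaluate at x = 0:
= 612 * cos(0)
= 612 * 1
= 612

612


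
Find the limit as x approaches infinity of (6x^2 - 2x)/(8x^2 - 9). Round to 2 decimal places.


For limits at infinity with equal-degree polynomials,
we compare leading coefficients.
Numerator leading term: 6x^2
Denominator leading term: 8x^2
Divide both by x^2:
lim = (6 - 2/x) / (8 - 9/x^2)
As x -> infinity, the 1/x and 1/x^2 terms vanish:
= 6/8 = 3/4 = 0.75

0.75


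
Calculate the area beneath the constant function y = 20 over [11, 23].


The area under a constant function y = 20 is a rectangle.
Width = 23 - 11 = 12
Height = 20
Area = width * height
= 12 * 20
= 240

240


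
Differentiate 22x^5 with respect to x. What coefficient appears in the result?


We apply the power rule: d/dx [ax^n] = a*n * x^(n-1)
d/dx [22x^5]
= 22 * 5 * x^(5-1)
= 110x^4
The coefficient is 110

110


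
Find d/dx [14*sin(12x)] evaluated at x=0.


Apply the chain rule to differentiate 14*sin(12x):
d/dx [14*sin(12x)]
= 14 * cos(12x) * d/dx(12x)
= 14 * 12 * cos(12x)
= 168 * cos(12x)
Evaluate at x = 0:
= 168 * cos(0)
= 168 * 1
= 168

168


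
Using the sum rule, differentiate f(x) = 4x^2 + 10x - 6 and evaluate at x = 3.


Differentiate term by term using power and sum rules:
f(x) = 4x^2 + 10x - 6
f'(x) = 8x + 10
Substitute x = 3:
f'(3) = 8 * 3 + 10
= 24 + 10
= 34

34


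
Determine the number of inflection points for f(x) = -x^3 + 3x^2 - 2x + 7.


Inflection points occur where f''(x) = 0 and concavity changes.
f(x) = -x^3 + 3x^2 - 2x + 7
f'(x) = -3x^2 + 6x - 2
f''(x) = -6x + 6
Set f''(x) = 0:
-6x + 6 = 0
x = -6 / (-6) = 1
Since f''(x) is linear (degree 1), it changes sign at this point.
Therefore there is exactly 1 inflection point.

1


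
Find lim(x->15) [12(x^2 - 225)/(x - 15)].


Direct substitution gives 0/0, so we factor the numerator.
Factor: 12(x^2 - 225) = 12 * (x - 15)(x + 15)
Cancel the common factor (x - 15):
12(x^2 - 225)/(x - 15) = 12 * (x + 15)
Now substitute x = 15:
= 12 * (15 + 15) = 360

360


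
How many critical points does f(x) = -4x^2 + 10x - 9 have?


Find where f'(x) = 0:
f'(x) = -8x + 10
Set f'(x) = 0:
-8x + 10 = 0
x = -10 / (-8) = 5/4
This is a linear equation in x, so there is exactly one solution.
Number of critical points: 1

1


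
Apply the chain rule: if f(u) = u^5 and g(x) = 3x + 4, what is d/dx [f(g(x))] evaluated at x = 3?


Using the chain rule: (f(g(x)))' = f'(g(x)) * g'(x)
First, find g(3):
g(3) = 3 * 3 + 4 = 13
Next, f'(u) = 5u^4
And g'(x) = 3
So f'(g(3)) * g'(3)
= 5 * 13^4 * 3
= 5 * 28561 * 3
= 428415

428415


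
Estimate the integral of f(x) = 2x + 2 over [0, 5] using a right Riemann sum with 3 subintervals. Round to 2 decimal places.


Right Riemann sum uses right endpoints of each subinterval.
Interval: [0, 5], n = 3
dx = (5 - 0) / 3 = 5/3
Right endpoints: [5/3, 10/3, 5]
f values: [16/3, 26/3, 12]
Sum = dx * (sum of f values)
= 5/3 * 26
= 130/3 ≈ 43.33

43.33


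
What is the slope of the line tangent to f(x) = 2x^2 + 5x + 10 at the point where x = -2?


The slope of the tangent line equals f'(x) at the point.
f(x) = 2x^2 + 5x + 10
f'(x) = 4x + 5
At x = -2:
f'(-2) = 4 * (-2) + 5
= -8 + 5
= -3

-3


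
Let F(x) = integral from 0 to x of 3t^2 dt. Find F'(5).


By the Fundamental Theorem of Calculus (Part 1):
If F(x) = integral from 0 to x of f(t) dt, then F'(x) = f(x)
Here f(t) = 3t^2
So F'(x) = 3x^2
Evaluate at x = 5:
F'(5) = 3 * 5^2
= 3 * 25
= 75

75


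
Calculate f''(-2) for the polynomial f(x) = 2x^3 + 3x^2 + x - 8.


First derivative:
f'(x) = 6x^2 + 6x + 1
Second derivative:
f''(x) = 12x + 6
Substitute x = -2:
f''(-2) = 12 * (-2) + 6
= -24 + 6
= -18

-18


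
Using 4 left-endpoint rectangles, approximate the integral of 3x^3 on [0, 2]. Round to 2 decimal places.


Left Riemann sum uses left endpoints of each subinterval.
Interval: [0, 2], n = 4
dx = (2 - 0) / 4 = 1/2
Left endpoints: [0, 1/2, 1, 3/2]
f values: [0, 3/8, 3, 81/8]
Sum = dx * (sum of f values)
= 1/2 * 27/2
= 27/4 = 6.75

6.75


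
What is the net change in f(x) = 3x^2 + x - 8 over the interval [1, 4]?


Net change = f(b) - f(a)
f(x) = 3x^2 + x - 8
Compute f(4):
f(4) = 3 * 4^2 + 1 * 4 - 8
= 48 + 4 - 8
= 44
Compute f(1):
f(1) = 3 * 1^2 + 1 * 1 - 8
= 3 + 1 - 8
= -4
Net change = 44 - (-4) = 48

48


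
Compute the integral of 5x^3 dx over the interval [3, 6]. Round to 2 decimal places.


Find the antiderivative of 5x^3:
F(x) = 5/4 * x^4
Apply the Fundamental Theorem of Calculus:
F(6) - F(3)
= 5/4 * 6^4 - 5/4 * 3^4
= 5/4 * (1296 - 81)
= 5/4 * 1215
= 6075/4 = 1518.75

1518.75


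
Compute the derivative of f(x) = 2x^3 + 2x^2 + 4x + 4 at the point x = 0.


Differentiate f(x) = 2x^3 + 2x^2 + 4x + 4 term by term:
f'(x) = 6x^2 + 4x + 4
Substitute x = 0:
f'(0) = 6 * 0^2 + 4 * 0 + 4
= 0 + 0 + 4
= 4

4


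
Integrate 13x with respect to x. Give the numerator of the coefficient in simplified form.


Apply the power rule for integration:
integral of ax^n dx = a/(n+1) * x^(n+1) + C
integral of 13x dx
= 13/2 * x^2 + C
The coefficient in lowest terms is 13/2, and its numerator is 13

13


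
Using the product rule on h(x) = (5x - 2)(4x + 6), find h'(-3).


Let u(x) = 5x - 2 and v(x) = 4x + 6
u'(x) = 5
v'(x) = 4
Product rule: h'(x) = u'(x)*v(x) + u(x)*v'(x)
= 5 * (4x + 6) + (5x - 2) * 4
At x = -3:
u(-3) = 5 * (-3) - 2 = -17
v(-3) = 4 * (-3) + 6 = -6
h'(-3) = 5 * (-6) + (-17) * 4
= -30 - 68
= -98

-98


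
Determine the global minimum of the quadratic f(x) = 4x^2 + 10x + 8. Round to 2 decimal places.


For a quadratic f(x) = ax^2 + bx + c with a > 0, the minimum is at the vertex.
Vertex x-coordinate: x = -b/(2a)
x = -(10) / (2 * 4)
x = -10/8 = -5/4
Substitute back to find the minimum value:
f(-5/4) = 4 * (-5/4)^2 + 10 * (-5/4) + 8
= 25/4 - 25/2 + 8
= 7/4 = 1.75

1.75


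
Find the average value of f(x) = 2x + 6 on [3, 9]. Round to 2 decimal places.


Average value = 1/(b-a) * integral from a to b of f(x) dx
First compute the integral of 2x + 6:
F(x) = x^2 + 6x
F(9) = 1 * 81 + 6 * 9 = 135
F(3) = 1 * 9 + 6 * 3 = 27
Integral = 135 - 27 = 108
Average = 108 / (9 - 3) = 108 / 6
= 18 = 18.00

18.00


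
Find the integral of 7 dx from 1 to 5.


The integral of a constant k over [a, b] equals k * (b - a).
integral from 1 to 5 of 7 dx
= 7 * (5 - 1)
= 7 * 4
= 28

28


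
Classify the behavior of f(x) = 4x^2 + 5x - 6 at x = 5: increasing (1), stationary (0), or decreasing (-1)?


Compute f'(x) to determine behavior:
f'(x) = 8x + 5
f'(5) = 8 * 5 + 5
= 40 + 5
= 45
Since f'(5) > 0, the function is increasing (1)

1


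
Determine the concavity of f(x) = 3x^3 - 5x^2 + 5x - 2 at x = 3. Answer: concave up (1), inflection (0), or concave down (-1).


Concavity is determined by the sign of f''(x).
f(x) = 3x^3 - 5x^2 + 5x - 2
f'(x) = 9x^2 - 10x + 5
f''(x) = 18x - 10
f''(3) = 18 * 3 - 10
= 54 - 10
= 44
Since f''(3) > 0, the function is concave up (1)

1


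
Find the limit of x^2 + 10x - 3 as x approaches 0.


Since polynomials are continuous, we use direct substitution.
lim(x->0) of x^2 + 10x - 3
= 1 * 0^2 + 10 * 0 - 3
= 0 + 0 - 3
= -3

-3


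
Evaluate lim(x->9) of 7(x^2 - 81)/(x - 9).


Direct substitution gives 0/0, so we factor the numerator.
Factor: 7(x^2 - 81) = 7 * (x - 9)(x + 9)
Cancel the common factor (x - 9):
7(x^2 - 81)/(x - 9) = 7 * (x + 9)
Now substitute x = 9:
= 7 * (9 + 9) = 126

126


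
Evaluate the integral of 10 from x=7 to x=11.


The integral of a constant k over [a, b] equals k * (b - a).
integral from 7 to 11 of 10 dx
= 10 * (11 - 7)
= 10 * 4
= 40

40


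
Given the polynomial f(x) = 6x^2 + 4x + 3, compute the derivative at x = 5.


Differentiate term by term using power and sum rules:
f(x) = 6x^2 + 4x + 3
f'(x) = 12x + 4
Substitute x = 5:
f'(5) = 12 * 5 + 4
= 60 + 4
= 64

64


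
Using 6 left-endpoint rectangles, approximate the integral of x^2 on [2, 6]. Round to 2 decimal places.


Left Riemann sum uses left endpoints of each subinterval.
Interval: [2, 6], n = 6
dx = (6 - 2) / 6 = 2/3
Left endpoints: [2, 8/3, 10/3, 4, 14/3, 16/3]
f values: [4, 64/9, 100/9, 16, 196/9, 256/9]
Sum = dx * (sum of f values)
= 2/3 * 796/9
= 1592/27 ≈ 58.96

58.96


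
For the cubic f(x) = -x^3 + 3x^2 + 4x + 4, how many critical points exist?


Find where f'(x) = 0:
f(x) = -x^3 + 3x^2 + 4x + 4
f'(x) = -3x^2 + 6x + 4
This is a quadratic in x. Use the discriminant to count real roots.
Discriminant = (6)^2 - 4 * (-3) * 4
= 36 - (-48)
= 84
Since discriminant > 0, f'(x) = 0 has 2 real solutions.
Number of critical points: 2

2


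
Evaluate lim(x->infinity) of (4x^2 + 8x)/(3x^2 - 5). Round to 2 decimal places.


For limits at infinity with equal-degree polynomials,
we compare leading coefficients.
Numerator leading term: 4x^2
Denominator leading term: 3x^2
Divide both by x^2:
lim = (4 + 8/x) / (3 - 5/x^2)
As x -> infinity, the 1/x and 1/x^2 terms vanish:
= 4/3 ≈ 1.33

1.33


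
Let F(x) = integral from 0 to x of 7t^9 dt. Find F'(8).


By the Fundamental Theorem of Calculus (Part 1):
If F(x) = integral from 0 to x of f(t) dt, then F'(x) = f(x)
Here f(t) = 7t^9
So F'(x) = 7x^9
Evaluate at x = 8:
F'(8) = 7 * 8^9
= 7 * 134217728
= 939524096

939524096


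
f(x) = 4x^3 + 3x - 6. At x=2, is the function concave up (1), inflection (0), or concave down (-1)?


Concavity is determined by the sign of f''(x).
f(x) = 4x^3 + 3x - 6
f'(x) = 12x^2 + 3
f''(x) = 24x
f''(2) = 24 * 2 + 0
= 48 + 0
= 48
Since f''(2) > 0, the function is concave up (1)

1


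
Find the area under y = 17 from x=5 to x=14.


The area under a constant function y = 17 is a rectangle.
Width = 14 - 5 = 9
Height = 17
Area = width * height
= 9 * 17
= 153

153


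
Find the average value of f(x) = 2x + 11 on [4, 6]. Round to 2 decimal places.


Average value = 1/(b-a) * integral from a to b of f(x) dx
First compute the integral of 2x + 11:
F(x) = x^2 + 11x
F(6) = 1 * 36 + 11 * 6 = 102
F(4) = 1 * 16 + 11 * 4 = 60
Integral = 102 - 60 = 42
Average = 42 / (6 - 4) = 42 / 2
= 21 = 21.00

21.00


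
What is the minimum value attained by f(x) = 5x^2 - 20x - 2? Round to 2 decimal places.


For a quadratic f(x) = ax^2 + bx + c with a > 0, the minimum is at the vertex.
Vertex x-coordinate: x = -b/(2a)
x = -(-20) / (2 * 5)
x = 20/10 = 2
Substitute back to find the minimum value:
f(2) = 5 * 2^2 - 20 * 2 - 2
= 20 - 40 - 2
= -22 = -22.00

-22.00


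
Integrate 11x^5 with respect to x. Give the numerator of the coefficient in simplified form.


Apply the power rule for integration:
integral of ax^n dx = a/(n+1) * x^(n+1) + C
integral of 11x^5 dx
= 11/6 * x^6 + C
The coefficient in lowest terms is 11/6, and its numerator is 11

11


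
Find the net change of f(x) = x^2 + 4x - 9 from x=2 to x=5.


Net change = f(b) - f(a)
f(x) = x^2 + 4x - 9
Compute f(5):
f(5) = 1 * 5^2 + 4 * 5 - 9
= 25 + 20 - 9
= 36
Compute f(2):
f(2) = 1 * 2^2 + 4 * 2 - 9
= 4 + 8 - 9
= 3
Net change = 36 - 3 = 33

33


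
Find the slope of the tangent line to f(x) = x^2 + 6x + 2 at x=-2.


The slope of the tangent line equals f'(x) at the point.
f(x) = x^2 + 6x + 2
f'(x) = 2x + 6
At x = -2:
f'(-2) = 2 * (-2) + 6
= -4 + 6
= 2

2


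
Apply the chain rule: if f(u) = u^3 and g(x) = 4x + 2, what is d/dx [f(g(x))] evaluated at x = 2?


Using the chain rule: (f(g(x)))' = f'(g(x)) * g'(x)
First, find g(2):
g(2) = 4 * 2 + 2 = 10
Next, f'(u) = 3u^2
And g'(x) = 4
So f'(g(2)) * g'(2)
= 3 * 10^2 * 4
= 3 * 100 * 4
= 1200

1200


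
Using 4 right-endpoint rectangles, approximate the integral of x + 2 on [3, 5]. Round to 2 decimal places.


Right Riemann sum uses right endpoints of each subinterval.
Interval: [3, 5], n = 4
dx = (5 - 3) / 4 = 1/2
Right endpoints: [7/2, 4, 9/2, 5]
f values: [11/2, 6, 13/2, 7]
Sum = dx * (sum of f values)
= 1/2 * 25
= 25/2 = 12.50

12.50


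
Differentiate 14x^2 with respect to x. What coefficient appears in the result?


We apply the power rule: d/dx [ax^n] = a*n * x^(n-1)
d/dx [14x^2]
= 14 * 2 * x^(2-1)
= 28x
The coefficient is 28

28


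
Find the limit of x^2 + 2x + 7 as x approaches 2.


Since polynomials are continuous, we use direct substitution.
lim(x->2) of x^2 + 2x + 7
= 1 * 2^2 + 2 * 2 + 7
= 4 + 4 + 7
= 15

15


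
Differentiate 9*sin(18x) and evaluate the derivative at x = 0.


Apply the chain rule to differentiate 9*sin(18x):
d/dx [9*sin(18x)]
= 9 * cos(18x) * d/dx(18x)
= 9 * 18 * cos(18x)
= 162 * cos(18x)
Evaluate at x = 0:
= 162 * cos(0)
= 162 * 1
= 162

162


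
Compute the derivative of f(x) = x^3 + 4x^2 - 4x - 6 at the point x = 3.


Differentiate f(x) = x^3 + 4x^2 - 4x - 6 term by term:
f'(x) = 3x^2 + 8x - 4
Substitute x = 3:
f'(3) = 3 * 3^2 + 8 * 3 - 4
= 27 + 24 - 4
= 47

47


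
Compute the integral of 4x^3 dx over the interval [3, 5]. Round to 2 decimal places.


Find the antiderivative of 4x^3:
F(x) = 4/4 * x^4
Apply the Fundamental Theorem of Calculus:
F(5) - F(3)
= 4/4 * 5^4 - 4/4 * 3^4
= 4/4 * (625 - 81)
= 4/4 * 544
= 544 = 544.00

544.00


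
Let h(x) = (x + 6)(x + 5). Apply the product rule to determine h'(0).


Let u(x) = x + 6 and v(x) = x + 5
u'(x) = 1
v'(x) = 1
Product rule: h'(x) = u'(x)*v(x) + u(x)*v'(x)
= 1 * (x + 5) + (x + 6) * 1
At x = 0:
u(0) = 1 * 0 + 6 = 6
v(0) = 1 * 0 + 5 = 5
h'(0) = 1 * 5 + 6 * 1
= 5 + 6
= 11

11


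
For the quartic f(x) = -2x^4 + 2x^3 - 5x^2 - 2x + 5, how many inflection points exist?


Inflection points occur where f''(x) = 0 and concavity changes.
f(x) = -2x^4 + 2x^3 - 5x^2 - 2x + 5
f'(x) = -8x^3 + 6x^2 - 10x - 2
f''(x) = -24x^2 + 12x - 10
This is a quadratic in x. Use the discriminant to count real roots.
Discriminant = (12)^2 - 4 * (-24) * (-10)
= 144 - 960
= -816
Since discriminant < 0, f''(x) = 0 has no real solutions.
Number of inflection points: 0

0


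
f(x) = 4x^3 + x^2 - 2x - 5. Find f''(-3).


First derivative:
f'(x) = 12x^2 + 2x - 2
Second derivative:
f''(x) = 24x + 2
Substitute x = -3:
f''(-3) = 24 * (-3) + 2
= -72 + 2
= -70

-70


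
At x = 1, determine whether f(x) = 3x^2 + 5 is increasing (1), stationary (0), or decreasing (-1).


Compute f'(x) to determine behavior:
f'(x) = 6x
f'(1) = 6 * 1 + 0
= 6 + 0
= 6
Since f'(1) > 0, the function is increasing (1)

1


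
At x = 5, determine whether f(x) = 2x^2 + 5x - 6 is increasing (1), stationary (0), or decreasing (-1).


Compute f'(x) to determine behavior:
f'(x) = 4x + 5
f'(5) = 4 * 5 + 5
= 20 + 5
= 25
Since f'(5) > 0, the function is increasing (1)

1


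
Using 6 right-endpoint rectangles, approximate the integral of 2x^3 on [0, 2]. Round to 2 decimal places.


Right Riemann sum uses right endpoints of each subinterval.
Interval: [0, 2], n = 6
dx = (2 - 0) / 6 = 1/3
Right endpoints: [1/3, 2/3, 1, 4/3, 5/3, 2]
f values: [2/27, 16/27, 2, 128/27, 250/27, 16]
Sum = dx * (sum of f values)
= 1/3 * 98/3
= 98/9 ≈ 10.89

10.89


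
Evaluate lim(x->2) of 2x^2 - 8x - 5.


Since polynomials are continuous, we use direct substitution.
lim(x->2) of 2x^2 - 8x - 5
= 2 * 2^2 - 8 * 2 - 5
= 8 - 16 - 5
= -13

-13


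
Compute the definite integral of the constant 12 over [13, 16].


The integral of a constant k over [a, b] equals k * (b - a).
integral from 13 to 16 of 12 dx
= 12 * (16 - 13)
= 12 * 3
= 36

36


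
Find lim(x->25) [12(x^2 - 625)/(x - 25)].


Direct substitution gives 0/0, so we factor the numerator.
Factor: 12(x^2 - 625) = 12 * (x - 25)(x + 25)
Cancel the common factor (x - 25):
12(x^2 - 625)/(x - 25) = 12 * (x + 25)
Now substitute x = 25:
= 12 * (25 + 25) = 600

600


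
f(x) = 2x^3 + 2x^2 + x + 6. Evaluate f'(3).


Differentiate f(x) = 2x^3 + 2x^2 + x + 6 term by term:
f'(x) = 6x^2 + 4x + 1
Substitute x = 3:
f'(3) = 6 * 3^2 + 4 * 3 + 1
= 54 + 12 + 1
= 67

67


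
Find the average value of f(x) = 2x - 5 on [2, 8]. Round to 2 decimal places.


Average value = 1/(b-a) * integral from a to b of f(x) dx
First compute the integral of 2x - 5:
F(x) = x^2 - 5x
F(8) = 1 * 64 - 5 * 8 = 24
F(2) = 1 * 4 - 5 * 2 = -6
Integral = 24 - (-6) = 30
Average = 30 / (8 - 2) = 30 / 6
= 5 = 5.00

5.00


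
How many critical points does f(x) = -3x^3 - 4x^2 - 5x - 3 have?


Find where f'(x) = 0:
f(x) = -3x^3 - 4x^2 - 5x - 3
f'(x) = -9x^2 - 8x - 5
This is a quadratic in x. Use the discriminant to count real roots.
Discriminant = (-8)^2 - 4 * (-9) * (-5)
= 64 - 180
= -116
Since discriminant < 0, f'(x) = 0 has no real solutions.
Number of critical points: 0

0


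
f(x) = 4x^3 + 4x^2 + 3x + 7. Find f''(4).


First derivative:
f'(x) = 12x^2 + 8x + 3
Second derivative:
f''(x) = 24x + 8
Substitute x = 4:
f''(4) = 24 * 4 + 8
= 96 + 8
= 104

104


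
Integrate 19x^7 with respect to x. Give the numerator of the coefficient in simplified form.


Apply the power rule for integration:
integral of ax^n dx = a/(n+1) * x^(n+1) + C
integral of 19x^7 dx
= 19/8 * x^8 + C
The coefficient in lowest terms is 19/8, and its numerator is 19

19


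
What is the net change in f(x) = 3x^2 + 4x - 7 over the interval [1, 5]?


Net change = f(b) - f(a)
f(x) = 3x^2 + 4x - 7
Compute f(5):
f(5) = 3 * 5^2 + 4 * 5 - 7
= 75 + 20 - 7
= 88
Compute f(1):
f(1) = 3 * 1^2 + 4 * 1 - 7
= 3 + 4 - 7
= 0
Net change = 88 - 0 = 88

88


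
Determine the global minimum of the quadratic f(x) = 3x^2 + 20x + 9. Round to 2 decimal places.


For a quadratic f(x) = ax^2 + bx + c with a > 0, the minimum is at the vertex.
Vertex x-coordinate: x = -b/(2a)
x = -(20) / (2 * 3)
x = -20/6 = -10/3
Substitute back to find the minimum value:
f(-10/3) = 3 * (-10/3)^2 + 20 * (-10/3) + 9
= 100/3 - 200/3 + 9
= -73/3 ≈ -24.33

-24.33


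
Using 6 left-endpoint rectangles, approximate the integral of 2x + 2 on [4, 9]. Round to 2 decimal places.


Left Riemann sum uses left endpoints of each subinterval.
Interval: [4, 9], n = 6
dx = (9 - 4) / 6 = 5/6
Left endpoints: [4, 29/6, 17/3, 13/2, 22/3, 49/6]
f values: [10, 35/3, 40/3, 15, 50/3, 55/3]
Sum = dx * (sum of f values)
= 5/6 * 85
= 425/6 ≈ 70.83

70.83


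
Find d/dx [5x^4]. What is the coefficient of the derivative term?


We apply the power rule: d/dx [ax^n] = a*n * x^(n-1)
d/dx [5x^4]
= 5 * 4 * x^(4-1)
= 20x^3
The coefficient is 20

20


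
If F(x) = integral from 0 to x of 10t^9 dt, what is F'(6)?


By the Fundamental Theorem of Calculus (Part 1):
If F(x) = integral from 0 to x of f(t) dt, then F'(x) = f(x)
Here f(t) = 10t^9
So F'(x) = 10x^9
Evaluate at x = 6:
F'(6) = 10 * 6^9
= 10 * 10077696
= 100776960

100776960


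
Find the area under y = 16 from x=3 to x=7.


The area under a constant function y = 16 is a rectangle.
Width = 7 - 3 = 4
Height = 16
Area = width * height
= 4 * 16
= 64

64


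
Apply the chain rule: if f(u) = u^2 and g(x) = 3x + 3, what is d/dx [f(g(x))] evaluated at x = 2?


Using the chain rule: (f(g(x)))' = f'(g(x)) * g'(x)
First, find g(2):
g(2) = 3 * 2 + 3 = 9
Next, f'(u) = 2u
And g'(x) = 3
So f'(g(2)) * g'(2)
= 2 * 9 * 3
= 54

54


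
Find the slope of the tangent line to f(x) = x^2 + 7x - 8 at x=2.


The slope of the tangent line equals f'(x) at the point.
f(x) = x^2 + 7x - 8
f'(x) = 2x + 7
At x = 2:
f'(2) = 2 * 2 + 7
= 4 + 7
= 11

11


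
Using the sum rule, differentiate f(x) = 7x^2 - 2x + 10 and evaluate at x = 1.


Differentiate term by term using power and sum rules:
f(x) = 7x^2 - 2x + 10
f'(x) = 14x - 2
Substitute x = 1:
f'(1) = 14 * 1 - 2
= 14 - 2
= 12

12


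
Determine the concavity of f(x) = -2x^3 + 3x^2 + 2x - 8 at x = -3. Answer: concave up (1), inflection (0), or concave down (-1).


Concavity is determined by the sign of f''(x).
f(x) = -2x^3 + 3x^2 + 2x - 8
f'(x) = -6x^2 + 6x + 2
f''(x) = -12x + 6
f''(-3) = -12 * (-3) + 6
= 36 + 6
= 42
Since f''(-3) > 0, the function is concave up (1)

1


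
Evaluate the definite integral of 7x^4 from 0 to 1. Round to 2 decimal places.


Find the antiderivative of 7x^4:
F(x) = 7/5 * x^5
Apply the Fundamental Theorem of Calculus:
F(1) - F(0)
= 7/5 * 1^5 - 7/5 * 0^5
= 7/5 * (1 - 0)
= 7/5 * 1
= 7/5 = 1.40

1.40


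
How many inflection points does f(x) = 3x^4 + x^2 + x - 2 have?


Inflection points occur where f''(x) = 0 and concavity changes.
f(x) = 3x^4 + x^2 + x - 2
f'(x) = 12x^3 + 2x + 1
f''(x) = 36x^2 + 2
This is a quadratic in x. Use the discriminant to count real roots.
Discriminant = (0)^2 - 4 * 36 * 2
= 0 - 288
= -288
Since discriminant < 0, f''(x) = 0 has no real solutions.
Number of inflection points: 0

0


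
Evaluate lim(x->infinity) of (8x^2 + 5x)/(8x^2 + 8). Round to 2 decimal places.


For limits at infinity with equal-degree polynomials,
we compare leading coefficients.
Numerator leading term: 8x^2
Denominator leading term: 8x^2
Divide both by x^2:
lim = (8 + 5/x) / (8 + 8/x^2)
As x -> infinity, the 1/x and 1/x^2 terms vanish:
= 8/8 = 1 = 1.00

1.00


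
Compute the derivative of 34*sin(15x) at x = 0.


Apply the chain rule to differentiate 34*sin(15x):
d/dx [34*sin(15x)]
= 34 * cos(15x) * d/dx(15x)
= 34 * 15 * cos(15x)
= 510 * cos(15x)
Evaluate at x = 0:
= 510 * cos(0)
= 510 * 1
= 510

510


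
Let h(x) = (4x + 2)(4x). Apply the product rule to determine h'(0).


Let u(x) = 4x + 2 and v(x) = 4x
u'(x) = 4
v'(x) = 4
Product rule: h'(x) = u'(x)*v(x) + u(x)*v'(x)
= 4 * (4x) + (4x + 2) * 4
At x = 0:
u(0) = 4 * 0 + 2 = 2
v(0) = 4 * 0 + 0 = 0
h'(0) = 4 * 0 + 2 * 4
= 0 + 8
= 8

8


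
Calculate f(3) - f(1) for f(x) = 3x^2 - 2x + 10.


Net change = f(b) - f(a)
f(x) = 3x^2 - 2x + 10
Compute f(3):
f(3) = 3 * 3^2 - 2 * 3 + 10
= 27 - 6 + 10
= 31
Compute f(1):
f(1) = 3 * 1^2 - 2 * 1 + 10
= 3 - 2 + 10
= 11
Net change = 31 - 11 = 20

20


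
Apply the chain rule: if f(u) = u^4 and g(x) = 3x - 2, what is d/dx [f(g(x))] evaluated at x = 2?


Using the chain rule: (f(g(x)))' = f'(g(x)) * g'(x)
First, find g(2):
g(2) = 3 * 2 - 2 = 4
Next, f'(u) = 4u^3
And g'(x) = 3
So f'(g(2)) * g'(2)
= 4 * 4^3 * 3
= 4 * 64 * 3
= 768

768


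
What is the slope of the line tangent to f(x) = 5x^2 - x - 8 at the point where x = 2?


The slope of the tangent line equals f'(x) at the point.
f(x) = 5x^2 - x - 8
f'(x) = 10x - 1
At x = 2:
f'(2) = 10 * 2 - 1
= 20 - 1
= 19

19


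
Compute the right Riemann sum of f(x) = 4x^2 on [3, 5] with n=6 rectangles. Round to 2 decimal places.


Right Riemann sum uses right endpoints of each subinterval.
Interval: [3, 5], n = 6
dx = (5 - 3) / 6 = 1/3
Right endpoints: [10/3, 11/3, 4, 13/3, 14/3, 5]
f values: [400/9, 484/9, 64, 676/9, 784/9, 100]
Sum = dx * (sum of f values)
= 1/3 * 3820/9
= 3820/27 ≈ 141.48

141.48


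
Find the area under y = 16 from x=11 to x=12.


The area under a constant function y = 16 is a rectangle.
Width = 12 - 11 = 1
Height = 16
Area = width * height
= 1 * 16
= 16

16


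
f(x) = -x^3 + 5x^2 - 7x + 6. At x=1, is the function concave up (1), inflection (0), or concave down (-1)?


Concavity is determined by the sign of f''(x).
f(x) = -x^3 + 5x^2 - 7x + 6
f'(x) = -3x^2 + 10x - 7
f''(x) = -6x + 10
f''(1) = -6 * 1 + 10
= -6 + 10
= 4
Since f''(1) > 0, the function is concave up (1)

1


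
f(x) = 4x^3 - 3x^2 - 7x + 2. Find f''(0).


First derivative:
f'(x) = 12x^2 - 6x - 7
Second derivative:
f''(x) = 24x - 6
Substitute x = 0:
f''(0) = 24 * 0 - 6
= 0 - 6
= -6

-6


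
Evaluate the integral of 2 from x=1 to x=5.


The integral of a constant k over [a, b] equals k * (b - a).
integral from 1 to 5 of 2 dx
= 2 * (5 - 1)
= 2 * 4
= 8

8


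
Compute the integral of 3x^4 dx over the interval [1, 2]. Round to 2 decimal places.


Find the antiderivative of 3x^4:
F(x) = 3/5 * x^5
Apply the Fundamental Theorem of Calculus:
F(2) - F(1)
= 3/5 * 2^5 - 3/5 * 1^5
= 3/5 * (32 - 1)
= 3/5 * 31
= 93/5 = 18.60

18.60


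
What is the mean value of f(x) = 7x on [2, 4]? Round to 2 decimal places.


Average value = 1/(b-a) * integral from a to b of f(x) dx
First compute the integral of 7x:
F(x) = (7/2)x^2
F(4) = 7/2 * 16 + 0 * 4 = 56
F(2) = 7/2 * 4 + 0 * 2 = 14
Integral = 56 - 14 = 42
Average = 42 / (4 - 2) = 42 / 2
= 21 = 21.00

21.00


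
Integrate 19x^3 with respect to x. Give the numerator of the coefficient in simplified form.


Apply the power rule for integration:
integral of ax^n dx = a/(n+1) * x^(n+1) + C
integral of 19x^3 dx
= 19/4 * x^4 + C
The coefficient in lowest terms is 19/4, and its numerator is 19

19


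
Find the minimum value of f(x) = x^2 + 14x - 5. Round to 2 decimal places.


For a quadratic f(x) = ax^2 + bx + c with a > 0, the minimum is at the vertex.
Vertex x-coordinate: x = -b/(2a)
x = -(14) / (2 * 1)
x = -14/2 = -7
Substitute back to find the minimum value:
f(-7) = 1 * (-7)^2 + 14 * (-7) - 5
= 49 - 98 - 5
= -54 = -54.00

-54.00


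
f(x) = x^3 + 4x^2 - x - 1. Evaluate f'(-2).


Differentiate f(x) = x^3 + 4x^2 - x - 1 term by term:
f'(x) = 3x^2 + 8x - 1
Substitute x = -2:
f'(-2) = 3 * (-2)^2 + 8 * (-2) - 1
= 12 - 16 - 1
= -5

-5


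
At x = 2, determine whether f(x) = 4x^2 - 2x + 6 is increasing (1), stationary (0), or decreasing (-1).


Compute f'(x) to determine behavior:
f'(x) = 8x - 2
f'(2) = 8 * 2 - 2
= 16 - 2
= 14
Since f'(2) > 0, the function is increasing (1)

1


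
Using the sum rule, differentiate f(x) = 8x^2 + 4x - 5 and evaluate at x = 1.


Differentiate term by term using power and sum rules:
f(x) = 8x^2 + 4x - 5
f'(x) = 16x + 4
Substitute x = 1:
f'(1) = 16 * 1 + 4
= 16 + 4
= 20

20


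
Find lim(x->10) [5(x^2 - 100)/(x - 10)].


Direct substitution gives 0/0, so we factor the numerator.
Factor: 5(x^2 - 100) = 5 * (x - 10)(x + 10)
Cancel the common factor (x - 10):
5(x^2 - 100)/(x - 10) = 5 * (x + 10)
Now substitute x = 10:
= 5 * (10 + 10) = 100

100


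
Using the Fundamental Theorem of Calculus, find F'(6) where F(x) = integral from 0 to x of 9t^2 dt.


By the Fundamental Theorem of Calculus (Part 1):
If F(x) = integral from 0 to x of f(t) dt, then F'(x) = f(x)
Here f(t) = 9t^2
So F'(x) = 9x^2
Evaluate at x = 6:
F'(6) = 9 * 6^2
= 9 * 36
= 324

324


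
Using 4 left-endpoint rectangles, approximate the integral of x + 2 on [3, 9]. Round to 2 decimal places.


Left Riemann sum uses left endpoints of each subinterval.
Interval: [3, 9], n = 4
dx = (9 - 3) / 4 = 3/2
Left endpoints: [3, 9/2, 6, 15/2]
f values: [5, 13/2, 8, 19/2]
Sum = dx * (sum of f values)
= 3/2 * 29
= 87/2 = 43.50

43.50


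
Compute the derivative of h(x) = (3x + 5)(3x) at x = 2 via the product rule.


Let u(x) = 3x + 5 and v(x) = 3x
u'(x) = 3
v'(x) = 3
Product rule: h'(x) = u'(x)*v(x) + u(x)*v'(x)
= 3 * (3x) + (3x + 5) * 3
At x = 2:
u(2) = 3 * 2 + 5 = 11
v(2) = 3 * 2 + 0 = 6
h'(2) = 3 * 6 + 11 * 3
= 18 + 33
= 51

51


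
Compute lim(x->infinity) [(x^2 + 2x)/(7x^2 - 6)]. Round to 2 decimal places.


For limits at infinity with equal-degree polynomials,
we compare leading coefficients.
Numerator leading term: x^2
Denominator leading term: 7x^2
Divide both by x^2:
lim = (1 + 2/x) / (7 - 6/x^2)
As x -> infinity, the 1/x and 1/x^2 terms vanish:
= 1/7 ≈ 0.14

0.14


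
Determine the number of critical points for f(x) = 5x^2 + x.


Find where f'(x) = 0:
f'(x) = 10x + 1
Set f'(x) = 0:
10x + 1 = 0
x = -1 / 10 = -1/10
This is a linear equation in x, so there is exactly one solution.
Number of critical points: 1

1


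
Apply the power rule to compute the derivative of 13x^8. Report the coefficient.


We apply the power rule: d/dx [ax^n] = a*n * x^(n-1)
d/dx [13x^8]
= 13 * 8 * x^(8-1)
= 104x^7
The coefficient is 104

104


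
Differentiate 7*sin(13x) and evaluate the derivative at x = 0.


Apply the chain rule to differentiate 7*sin(13x):
d/dx [7*sin(13x)]
= 7 * cos(13x) * d/dx(13x)
= 7 * 13 * cos(13x)
= 91 * cos(13x)
Evaluate at x = 0:
= 91 * cos(0)
= 91 * 1
= 91

91


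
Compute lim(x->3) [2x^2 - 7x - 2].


Since polynomials are continuous, we use direct substitution.
lim(x->3) of 2x^2 - 7x - 2
= 2 * 3^2 - 7 * 3 - 2
= 18 - 21 - 2
= -5

-5


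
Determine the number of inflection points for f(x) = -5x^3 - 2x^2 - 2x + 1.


Inflection points occur where f''(x) = 0 and concavity changes.
f(x) = -5x^3 - 2x^2 - 2x + 1
f'(x) = -15x^2 - 4x - 2
f''(x) = -30x - 4
Set f''(x) = 0:
-30x - 4 = 0
x = 4 / (-30) = -2/15
Since f''(x) is linear (degree 1), it changes sign at this point.
Therefore there is exactly 1 inflection point.

1


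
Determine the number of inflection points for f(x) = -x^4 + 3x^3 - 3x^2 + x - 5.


Inflection points occur where f''(x) = 0 and concavity changes.
f(x) = -x^4 + 3x^3 - 3x^2 + x - 5
f'(x) = -4x^3 + 9x^2 - 6x + 1
f''(x) = -12x^2 + 18x - 6
This is a quadratic in x. Use the discriminant to count real roots.
Discriminant = (18)^2 - 4 * (-12) * (-6)
= 324 - 288
= 36
Since discriminant > 0, f''(x) = 0 has 2 distinct real solutions.
A quadratic with two distinct real roots changes sign at each root, so concavity changes at both.
Number of inflection points: 2

2


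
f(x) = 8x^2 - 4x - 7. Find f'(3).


Differentiate term by term using power and sum rules:
f(x) = 8x^2 - 4x - 7
f'(x) = 16x - 4
Substitute x = 3:
f'(3) = 16 * 3 - 4
= 48 - 4
= 44

44


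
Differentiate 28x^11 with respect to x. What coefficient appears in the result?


We apply the power rule: d/dx [ax^n] = a*n * x^(n-1)
d/dx [28x^11]
= 28 * 11 * x^(11-1)
= 308x^10
The coefficient is 308

308


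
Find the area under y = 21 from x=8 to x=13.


The area under a constant function y = 21 is a rectangle.
Width = 13 - 8 = 5
Height = 21
Area = width * height
= 5 * 21
= 105

105


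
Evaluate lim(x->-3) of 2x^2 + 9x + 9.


Since polynomials are continuous, we use direct substitution.
lim(x->-3) of 2x^2 + 9x + 9
= 2 * (-3)^2 + 9 * (-3) + 9
= 18 - 27 + 9
= 0

0


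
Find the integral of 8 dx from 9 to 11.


The integral of a constant k over [a, b] equals k * (b - a).
integral from 9 to 11 of 8 dx
= 8 * (11 - 9)
= 8 * 2
= 16

16


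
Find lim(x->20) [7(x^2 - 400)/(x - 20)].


Direct substitution gives 0/0, so we factor the numerator.
Factor: 7(x^2 - 400) = 7 * (x - 20)(x + 20)
Cancel the common factor (x - 20):
7(x^2 - 400)/(x - 20) = 7 * (x + 20)
Now substitute x = 20:
= 7 * (20 + 20) = 280

280


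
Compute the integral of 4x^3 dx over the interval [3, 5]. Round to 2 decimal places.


Find the antiderivative of 4x^3:
F(x) = 4/4 * x^4
Apply the Fundamental Theorem of Calculus:
F(5) - F(3)
= 4/4 * 5^4 - 4/4 * 3^4
= 4/4 * (625 - 81)
= 4/4 * 544
= 544 = 544.00

544.00


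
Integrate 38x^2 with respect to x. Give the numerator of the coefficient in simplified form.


Apply the power rule for integration:
integral of ax^n dx = a/(n+1) * x^(n+1) + C
integral of 38x^2 dx
= 38/3 * x^3 + C
The coefficient in lowest terms is 38/3, and its numerator is 38

38


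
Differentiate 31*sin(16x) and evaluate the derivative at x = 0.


Apply the chain rule to differentiate 31*sin(16x):
d/dx [31*sin(16x)]
= 31 * cos(16x) * d/dx(16x)
= 31 * 16 * cos(16x)
= 496 * cos(16x)
Evaluate at x = 0:
= 496 * cos(0)
= 496 * 1
= 496

496


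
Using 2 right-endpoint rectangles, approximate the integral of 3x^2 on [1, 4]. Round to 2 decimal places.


Right Riemann sum uses right endpoints of each subinterval.
Interval: [1, 4], n = 2
dx = (4 - 1) / 2 = 3/2
Right endpoints: [5/2, 4]
f values: [75/4, 48]
Sum = dx * (sum of f values)
= 3/2 * 267/4
= 801/8 ≈ 100.13

100.13


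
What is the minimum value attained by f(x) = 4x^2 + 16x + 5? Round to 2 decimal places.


For a quadratic f(x) = ax^2 + bx + c with a > 0, the minimum is at the vertex.
Vertex x-coordinate: x = -b/(2a)
x = -(16) / (2 * 4)
x = -16/8 = -2
Substitute back to find the minimum value:
f(-2) = 4 * (-2)^2 + 16 * (-2) + 5
= 16 - 32 + 5
= -11 = -11.00

-11.00


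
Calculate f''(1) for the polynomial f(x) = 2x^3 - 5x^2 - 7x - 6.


First derivative:
f'(x) = 6x^2 - 10x - 7
Second derivative:
f''(x) = 12x - 10
Substitute x = 1:
f''(1) = 12 * 1 - 10
= 12 - 10
= 2

2


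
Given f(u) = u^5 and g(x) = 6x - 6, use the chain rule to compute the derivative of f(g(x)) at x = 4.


Using the chain rule: (f(g(x)))' = f'(g(x)) * g'(x)
First, find g(4):
g(4) = 6 * 4 - 6 = 18
Next, f'(u) = 5u^4
And g'(x) = 6
So f'(g(4)) * g'(4)
= 5 * 18^4 * 6
= 5 * 104976 * 6
= 3149280

3149280


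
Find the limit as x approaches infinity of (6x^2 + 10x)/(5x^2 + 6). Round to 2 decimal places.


For limits at infinity with equal-degree polynomials,
we compare leading coefficients.
Numerator leading term: 6x^2
Denominator leading term: 5x^2
Divide both by x^2:
lim = (6 + 10/x) / (5 + 6/x^2)
As x -> infinity, the 1/x and 1/x^2 terms vanish:
= 6/5 = 1.20

1.20


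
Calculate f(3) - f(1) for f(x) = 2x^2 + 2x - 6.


Net change = f(b) - f(a)
f(x) = 2x^2 + 2x - 6
Compute f(3):
f(3) = 2 * 3^2 + 2 * 3 - 6
= 18 + 6 - 6
= 18
Compute f(1):
f(1) = 2 * 1^2 + 2 * 1 - 6
= 2 + 2 - 6
= -2
Net change = 18 - (-2) = 20

20


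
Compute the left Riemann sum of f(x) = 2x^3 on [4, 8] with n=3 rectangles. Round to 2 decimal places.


Left Riemann sum uses left endpoints of each subinterval.
Interval: [4, 8], n = 3
dx = (8 - 4) / 3 = 4/3
Left endpoints: [4, 16/3, 20/3]
f values: [128, 8192/27, 16000/27]
Sum = dx * (sum of f values)
= 4/3 * 1024
= 4096/3 ≈ 1365.33

1365.33


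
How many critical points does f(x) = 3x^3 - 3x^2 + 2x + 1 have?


Find where f'(x) = 0:
f(x) = 3x^3 - 3x^2 + 2x + 1
f'(x) = 9x^2 - 6x + 2
This is a quadratic in x. Use the discriminant to count real roots.
Discriminant = (-6)^2 - 4 * 9 * 2
= 36 - 72
= -36
Since discriminant < 0, f'(x) = 0 has no real solutions.
Number of critical points: 0

0


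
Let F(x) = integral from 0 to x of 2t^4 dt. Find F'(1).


By the Fundamental Theorem of Calculus (Part 1):
If F(x) = integral from 0 to x of f(t) dt, then F'(x) = f(x)
Here f(t) = 2t^4
So F'(x) = 2x^4
Evaluate at x = 1:
F'(1) = 2 * 1^4
= 2 * 1
= 2

2


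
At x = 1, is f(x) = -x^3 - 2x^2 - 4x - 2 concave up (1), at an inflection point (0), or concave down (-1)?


Concavity is determined by the sign of f''(x).
f(x) = -x^3 - 2x^2 - 4x - 2
f'(x) = -3x^2 - 4x - 4
f''(x) = -6x - 4
f''(1) = -6 * 1 - 4
= -6 - 4
= -10
Since f''(1) < 0, the function is concave down (-1)

-1


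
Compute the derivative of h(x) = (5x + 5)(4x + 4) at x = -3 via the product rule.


Let u(x) = 5x + 5 and v(x) = 4x + 4
u'(x) = 5
v'(x) = 4
Product rule: h'(x) = u'(x)*v(x) + u(x)*v'(x)
= 5 * (4x + 4) + (5x + 5) * 4
At x = -3:
u(-3) = 5 * (-3) + 5 = -10
v(-3) = 4 * (-3) + 4 = -8
h'(-3) = 5 * (-8) + (-10) * 4
= -40 - 40
= -80

-80
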